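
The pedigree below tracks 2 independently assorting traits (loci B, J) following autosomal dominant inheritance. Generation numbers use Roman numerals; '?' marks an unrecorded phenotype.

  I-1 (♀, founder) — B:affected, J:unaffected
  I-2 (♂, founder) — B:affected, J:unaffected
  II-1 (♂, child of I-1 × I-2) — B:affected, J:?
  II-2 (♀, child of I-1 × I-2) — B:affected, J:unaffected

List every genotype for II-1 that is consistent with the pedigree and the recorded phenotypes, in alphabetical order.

B/I-1 aff ·: Bb|BB
B/I-2 aff ·: Bb|BB
B/II-1 aff I-1×I-2: Bb|BB
B/II-2 aff I-1×I-2: Bb|BB
⇒ B over [I-1,I-2,II-1,II-2]: 13 consistent
J/I-1 un ·: jj
J/I-2 un ·: jj
J/II-1 ? I-1×I-2: jj
J/II-2 un I-1×I-2: jj
⇒ J over [I-1,I-2,II-1,II-2]: 1 consistent

II-1 ∈ {BB jj, Bb jj}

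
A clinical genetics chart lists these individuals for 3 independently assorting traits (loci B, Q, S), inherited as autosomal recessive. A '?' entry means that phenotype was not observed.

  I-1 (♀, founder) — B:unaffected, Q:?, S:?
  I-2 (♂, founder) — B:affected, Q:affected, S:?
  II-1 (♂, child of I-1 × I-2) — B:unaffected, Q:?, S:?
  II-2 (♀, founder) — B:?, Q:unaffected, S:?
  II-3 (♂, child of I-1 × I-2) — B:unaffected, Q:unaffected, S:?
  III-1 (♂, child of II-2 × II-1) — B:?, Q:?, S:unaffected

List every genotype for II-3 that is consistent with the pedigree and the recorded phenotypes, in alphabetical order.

B/I-1 un ·: BB|Bb
B/I-2 aff ·: bb
B/II-1 un I-1×I-2: Bb
B/II-2 ? ·: BB|Bb|bb
B/II-3 un I-1×I-2: Bb
B/III-1 ? II-2×II-1: BB|Bb|bb
⇒ B over [I-1,I-2,II-1,II-2,II-3,III-1]: 14 consistent
Q/I-1 ? ·: QQ|Qq
Q/I-2 aff ·: qq
Q/II-1 ? I-1×I-2: Qq|qq
Q/II-2 un ·: QQ|Qq
Q/II-3 un I-1×I-2: Qq
Q/III-1 ? II-2×II-1: QQ|Qq|qq
⇒ Q over [I-1,I-2,II-1,II-2,II-3,III-1]: 13 consistent
S/I-1 ? ·: SS|Ss|ss
S/I-2 ? ·: SS|Ss|ss
S/II-1 ? I-1×I-2: SS|Ss|ss
S/II-2 ? ·: SS|Ss|ss
S/II-3 ? I-1×I-2: SS|Ss|ss
S/III-1 un II-2×II-1: SS|Ss
⇒ S over [I-1,I-2,II-1,II-2,II-3,III-1]: 113 consistent

II-3 ∈ {Bb Qq SS, Bb Qq Ss, Bb Qq ss}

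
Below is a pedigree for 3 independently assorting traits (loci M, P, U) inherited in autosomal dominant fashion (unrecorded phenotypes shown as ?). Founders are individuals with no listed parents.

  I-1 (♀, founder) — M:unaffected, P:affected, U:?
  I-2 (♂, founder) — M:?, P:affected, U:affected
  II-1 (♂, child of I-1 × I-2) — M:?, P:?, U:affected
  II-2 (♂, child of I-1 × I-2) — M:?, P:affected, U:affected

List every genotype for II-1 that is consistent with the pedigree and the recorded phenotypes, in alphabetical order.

II-1 ∈ {Mm PP UU, Mm PP Uu, Mm Pp UU, Mm Pp Uu, Mm pp UU, Mm pp Uu, mm PP UU, mm PP Uu, mm Pp UU, mm Pp Uu, mm pp UU, mm pp Uu}

M/I-1 un ·: mm
M/I-2 ? ·: mm|Mm|MM
M/II-1 ? I-1×I-2: mm|Mm
M/II-2 ? I-1×I-2: mm|Mm
⇒ M over [I-1,I-2,II-1,II-2]: 6 consistent
P/I-1 aff ·: Pp|PP
P/I-2 aff ·: Pp|PP
P/II-1 ? I-1×I-2: pp|Pp|PP
P/II-2 aff I-1×I-2: Pp|PP
⇒ P over [I-1,I-2,II-1,II-2]: 15 consistent
U/I-1 ? ·: uu|Uu|UU
U/I-2 aff ·: Uu|UU
U/II-1 aff I-1×I-2: Uu|UU
U/II-2 aff I-1×I-2: Uu|UU
⇒ U over [I-1,I-2,II-1,II-2]: 15 consistent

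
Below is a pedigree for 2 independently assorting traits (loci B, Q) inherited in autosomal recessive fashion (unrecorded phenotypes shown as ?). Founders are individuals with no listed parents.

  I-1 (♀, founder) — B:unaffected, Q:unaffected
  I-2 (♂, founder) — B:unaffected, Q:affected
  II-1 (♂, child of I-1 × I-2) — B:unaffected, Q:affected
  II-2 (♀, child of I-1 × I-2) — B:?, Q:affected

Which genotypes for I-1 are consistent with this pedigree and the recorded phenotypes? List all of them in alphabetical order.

B/I-1 un ·: BB|Bb
B/I-2 un ·: BB|Bb
B/II-1 un I-1×I-2: BB|Bb
B/II-2 ? I-1×I-2: BB|Bb|bb
⇒ B over [I-1,I-2,II-1,II-2]: 15 consistent
Q/I-1 un ·: Qq
Q/I-2 aff ·: qq
Q/II-1 aff I-1×I-2: qq
Q/II-2 aff I-1×I-2: qq
⇒ Q over [I-1,I-2,II-1,II-2]: 1 consistent

I-1 ∈ {BB Qq, Bb Qq}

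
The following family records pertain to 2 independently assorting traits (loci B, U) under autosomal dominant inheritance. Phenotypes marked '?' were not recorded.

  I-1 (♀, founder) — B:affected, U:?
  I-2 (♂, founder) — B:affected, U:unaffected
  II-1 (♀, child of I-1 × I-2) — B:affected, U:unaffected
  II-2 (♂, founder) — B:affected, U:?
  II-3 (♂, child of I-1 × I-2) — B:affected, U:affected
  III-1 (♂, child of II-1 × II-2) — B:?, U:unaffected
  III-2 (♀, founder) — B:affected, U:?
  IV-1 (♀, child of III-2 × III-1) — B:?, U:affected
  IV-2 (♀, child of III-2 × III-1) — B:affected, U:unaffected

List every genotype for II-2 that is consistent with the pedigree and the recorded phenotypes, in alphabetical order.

II-2 ∈ {BB Uu, BB uu, Bb Uu, Bb uu}

B/I-1 aff ·: Bb|BB
B/I-2 aff ·: Bb|BB
B/II-1 aff I-1×I-2: Bb|BB
B/II-2 aff ·: Bb|BB
B/II-3 aff I-1×I-2: Bb|BB
B/III-1 ? II-1×II-2: bb|Bb|BB
B/III-2 aff ·: Bb|BB
B/IV-1 ? III-2×III-1: bb|Bb|BB
B/IV-2 aff III-2×III-1: Bb|BB
⇒ B over [I-1,I-2,II-1,II-2,II-3,III-1,III-2,IV-1,IV-2]: 338 consistent
U/I-1 ? ·: Uu
U/I-2 un ·: uu
U/II-1 un I-1×I-2: uu
U/II-2 ? ·: uu|Uu
U/II-3 aff I-1×I-2: Uu
U/III-1 un II-1×II-2: uu
U/III-2 ? ·: Uu
U/IV-1 aff III-2×III-1: Uu
U/IV-2 un III-2×III-1: uu
⇒ U over [I-1,I-2,II-1,II-2,II-3,III-1,III-2,IV-1,IV-2]: 2 consistent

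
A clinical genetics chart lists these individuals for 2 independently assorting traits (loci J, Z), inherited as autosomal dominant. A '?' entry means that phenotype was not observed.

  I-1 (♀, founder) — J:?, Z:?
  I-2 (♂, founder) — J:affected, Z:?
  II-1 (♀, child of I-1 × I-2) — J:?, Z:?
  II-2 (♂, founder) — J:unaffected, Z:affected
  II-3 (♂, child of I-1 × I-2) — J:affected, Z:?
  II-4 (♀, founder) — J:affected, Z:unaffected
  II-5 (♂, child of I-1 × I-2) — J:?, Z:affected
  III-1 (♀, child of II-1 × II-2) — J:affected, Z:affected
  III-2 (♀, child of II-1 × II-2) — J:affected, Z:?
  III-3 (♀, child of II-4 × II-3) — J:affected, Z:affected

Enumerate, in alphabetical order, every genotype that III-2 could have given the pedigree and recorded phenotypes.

III-2 ∈ {Jj ZZ, Jj Zz, Jj zz}

J/I-1 ? ·: jj|Jj|JJ
J/I-2 aff ·: Jj|JJ
J/II-1 ? I-1×I-2: Jj|JJ
J/II-2 un ·: jj
J/II-3 aff I-1×I-2: Jj|JJ
J/II-4 aff ·: Jj|JJ
J/II-5 ? I-1×I-2: jj|Jj|JJ
J/III-1 aff II-1×II-2: Jj
J/III-2 aff II-1×II-2: Jj
J/III-3 aff II-4×II-3: Jj|JJ
⇒ J over [I-1,I-2,II-1,II-2,II-3,II-4,II-5,III-1,III-2,III-3]: 113 consistent
Z/I-1 ? ·: zz|Zz|ZZ
Z/I-2 ? ·: zz|Zz|ZZ
Z/II-1 ? I-1×I-2: zz|Zz|ZZ
Z/II-2 aff ·: Zz|ZZ
Z/II-3 ? I-1×I-2: Zz|ZZ
Z/II-4 un ·: zz
Z/II-5 aff I-1×I-2: Zz|ZZ
Z/III-1 aff II-1×II-2: Zz|ZZ
Z/III-2 ? II-1×II-2: zz|Zz|ZZ
Z/III-3 aff II-4×II-3: Zz
⇒ Z over [I-1,I-2,II-1,II-2,II-3,II-4,II-5,III-1,III-2,III-3]: 243 consistent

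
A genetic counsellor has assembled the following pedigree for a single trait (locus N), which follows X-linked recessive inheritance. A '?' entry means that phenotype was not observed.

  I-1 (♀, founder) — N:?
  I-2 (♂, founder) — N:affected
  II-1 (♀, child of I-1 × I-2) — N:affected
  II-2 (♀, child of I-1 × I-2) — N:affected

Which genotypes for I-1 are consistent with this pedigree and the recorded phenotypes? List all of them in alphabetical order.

N/I-1 ? ·: X^NX^n|X^nX^n
N/I-2 aff ·: X^nY
N/II-1 aff I-1×I-2: X^nX^n
N/II-2 aff I-1×I-2: X^nX^n
⇒ N over [I-1,I-2,II-1,II-2]: 2 consistent

I-1 ∈ {X^NX^n, X^nX^n}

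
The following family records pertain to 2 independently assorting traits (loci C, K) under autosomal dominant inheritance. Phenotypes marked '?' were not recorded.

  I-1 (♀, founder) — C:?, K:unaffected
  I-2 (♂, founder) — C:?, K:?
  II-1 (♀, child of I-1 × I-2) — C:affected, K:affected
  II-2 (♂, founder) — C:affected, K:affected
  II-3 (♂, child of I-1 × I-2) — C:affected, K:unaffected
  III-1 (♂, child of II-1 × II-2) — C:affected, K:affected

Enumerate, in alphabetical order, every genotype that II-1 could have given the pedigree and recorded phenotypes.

II-1 ∈ {CC Kk, Cc Kk}

C/I-1 ? ·: cc|Cc|CC
C/I-2 ? ·: cc|Cc|CC
C/II-1 aff I-1×I-2: Cc|CC
C/II-2 aff ·: Cc|CC
C/II-3 aff I-1×I-2: Cc|CC
C/III-1 aff II-1×II-2: Cc|CC
⇒ C over [I-1,I-2,II-1,II-2,II-3,III-1]: 61 consistent
K/I-1 un ·: kk
K/I-2 ? ·: Kk
K/II-1 aff I-1×I-2: Kk
K/II-2 aff ·: Kk|KK
K/II-3 un I-1×I-2: kk
K/III-1 aff II-1×II-2: Kk|KK
⇒ K over [I-1,I-2,II-1,II-2,II-3,III-1]: 4 consistent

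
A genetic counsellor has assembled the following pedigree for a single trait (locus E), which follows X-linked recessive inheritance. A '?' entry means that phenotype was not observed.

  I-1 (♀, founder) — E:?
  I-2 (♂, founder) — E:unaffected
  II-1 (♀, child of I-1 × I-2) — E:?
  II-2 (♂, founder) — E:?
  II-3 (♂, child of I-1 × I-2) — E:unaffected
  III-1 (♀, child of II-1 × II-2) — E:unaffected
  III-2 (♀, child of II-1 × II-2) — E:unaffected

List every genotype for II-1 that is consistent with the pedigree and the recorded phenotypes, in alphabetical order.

E/I-1 ? ·: X^EX^E|X^EX^e
E/I-2 un ·: X^EY
E/II-1 ? I-1×I-2: X^EX^E|X^EX^e
E/II-2 ? ·: X^EY|X^eY
E/II-3 un I-1×I-2: X^EY
E/III-1 un II-1×II-2: X^EX^E|X^EX^e
E/III-2 un II-1×II-2: X^EX^E|X^EX^e
⇒ E over [I-1,I-2,II-1,II-2,II-3,III-1,III-2]: 9 consistent

II-1 ∈ {X^EX^E, X^EX^e}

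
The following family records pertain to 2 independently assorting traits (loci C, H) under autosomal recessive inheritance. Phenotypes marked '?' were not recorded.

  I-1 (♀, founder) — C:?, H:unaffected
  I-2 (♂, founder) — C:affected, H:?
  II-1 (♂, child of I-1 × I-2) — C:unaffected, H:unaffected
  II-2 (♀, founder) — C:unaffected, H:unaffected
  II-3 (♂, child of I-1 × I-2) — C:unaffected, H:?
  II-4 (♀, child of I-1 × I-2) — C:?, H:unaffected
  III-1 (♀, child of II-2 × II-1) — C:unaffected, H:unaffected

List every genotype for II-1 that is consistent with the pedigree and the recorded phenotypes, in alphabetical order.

II-1 ∈ {Cc HH, Cc Hh}

C/I-1 ? ·: CC|Cc
C/I-2 aff ·: cc
C/II-1 un I-1×I-2: Cc
C/II-2 un ·: CC|Cc
C/II-3 un I-1×I-2: Cc
C/II-4 ? I-1×I-2: Cc|cc
C/III-1 un II-2×II-1: CC|Cc
⇒ C over [I-1,I-2,II-1,II-2,II-3,II-4,III-1]: 12 consistent
H/I-1 un ·: HH|Hh
H/I-2 ? ·: HH|Hh|hh
H/II-1 un I-1×I-2: HH|Hh
H/II-2 un ·: HH|Hh
H/II-3 ? I-1×I-2: HH|Hh|hh
H/II-4 un I-1×I-2: HH|Hh
H/III-1 un II-2×II-1: HH|Hh
⇒ H over [I-1,I-2,II-1,II-2,II-3,II-4,III-1]: 113 consistent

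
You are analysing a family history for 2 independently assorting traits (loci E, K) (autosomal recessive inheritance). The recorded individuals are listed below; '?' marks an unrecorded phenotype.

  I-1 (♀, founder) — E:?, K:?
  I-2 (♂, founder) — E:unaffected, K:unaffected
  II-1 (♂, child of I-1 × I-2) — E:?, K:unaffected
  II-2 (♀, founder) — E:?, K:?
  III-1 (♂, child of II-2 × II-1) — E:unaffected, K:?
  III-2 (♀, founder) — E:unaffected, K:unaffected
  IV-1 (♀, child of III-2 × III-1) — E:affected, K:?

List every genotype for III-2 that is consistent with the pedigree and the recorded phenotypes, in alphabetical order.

E/I-1 ? ·: EE|Ee|ee
E/I-2 un ·: EE|Ee
E/II-1 ? I-1×I-2: EE|Ee|ee
E/II-2 ? ·: EE|Ee|ee
E/III-1 un II-2×II-1: Ee
E/III-2 un ·: Ee
E/IV-1 aff III-2×III-1: ee
⇒ E over [I-1,I-2,II-1,II-2,III-1,III-2,IV-1]: 27 consistent
K/I-1 ? ·: KK|Kk|kk
K/I-2 un ·: KK|Kk
K/II-1 un I-1×I-2: KK|Kk
K/II-2 ? ·: KK|Kk|kk
K/III-1 ? II-2×II-1: KK|Kk|kk
K/III-2 un ·: KK|Kk
K/IV-1 ? III-2×III-1: KK|Kk|kk
⇒ K over [I-1,I-2,II-1,II-2,III-1,III-2,IV-1]: 199 consistent

III-2 ∈ {Ee KK, Ee Kk}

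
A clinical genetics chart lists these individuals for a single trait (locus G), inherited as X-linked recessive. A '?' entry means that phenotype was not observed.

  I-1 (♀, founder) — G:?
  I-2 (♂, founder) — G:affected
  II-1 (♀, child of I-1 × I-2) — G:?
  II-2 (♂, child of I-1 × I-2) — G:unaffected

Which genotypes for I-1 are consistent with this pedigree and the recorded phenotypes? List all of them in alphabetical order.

G/I-1 ? ·: X^GX^G|X^GX^g
G/I-2 aff ·: X^gY
G/II-1 ? I-1×I-2: X^GX^g|X^gX^g
G/II-2 un I-1×I-2: X^GY
⇒ G over [I-1,I-2,II-1,II-2]: 3 consistent

I-1 ∈ {X^GX^G, X^GX^g}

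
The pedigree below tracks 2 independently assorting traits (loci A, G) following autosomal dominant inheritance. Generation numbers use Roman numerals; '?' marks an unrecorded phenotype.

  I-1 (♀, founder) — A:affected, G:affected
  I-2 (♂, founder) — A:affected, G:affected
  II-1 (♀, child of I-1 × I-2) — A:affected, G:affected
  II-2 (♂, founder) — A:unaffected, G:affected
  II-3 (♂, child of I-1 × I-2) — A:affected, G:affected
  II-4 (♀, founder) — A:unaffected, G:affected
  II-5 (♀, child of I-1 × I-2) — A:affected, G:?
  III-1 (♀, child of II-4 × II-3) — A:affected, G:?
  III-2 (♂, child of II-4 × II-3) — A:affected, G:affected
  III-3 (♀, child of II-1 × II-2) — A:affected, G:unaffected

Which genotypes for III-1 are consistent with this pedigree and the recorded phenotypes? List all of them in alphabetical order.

A/I-1 aff ·: Aa|AA
A/I-2 aff ·: Aa|AA
A/II-1 aff I-1×I-2: Aa|AA
A/II-2 un ·: aa
A/II-3 aff I-1×I-2: Aa|AA
A/II-4 un ·: aa
A/II-5 aff I-1×I-2: Aa|AA
A/III-1 aff II-4×II-3: Aa
A/III-2 aff II-4×II-3: Aa
A/III-3 aff II-1×II-2: Aa
⇒ A over [I-1,I-2,II-1,II-2,II-3,II-4,II-5,III-1,III-2,III-3]: 25 consistent
G/I-1 aff ·: Gg|GG
G/I-2 aff ·: Gg|GG
G/II-1 aff I-1×I-2: Gg
G/II-2 aff ·: Gg
G/II-3 aff I-1×I-2: Gg|GG
G/II-4 aff ·: Gg|GG
G/II-5 ? I-1×I-2: gg|Gg|GG
G/III-1 ? II-4×II-3: gg|Gg|GG
G/III-2 aff II-4×II-3: Gg|GG
G/III-3 un II-1×II-2: gg
⇒ G over [I-1,I-2,II-1,II-2,II-3,II-4,II-5,III-1,III-2,III-3]: 105 consistent

III-1 ∈ {Aa GG, Aa Gg, Aa gg}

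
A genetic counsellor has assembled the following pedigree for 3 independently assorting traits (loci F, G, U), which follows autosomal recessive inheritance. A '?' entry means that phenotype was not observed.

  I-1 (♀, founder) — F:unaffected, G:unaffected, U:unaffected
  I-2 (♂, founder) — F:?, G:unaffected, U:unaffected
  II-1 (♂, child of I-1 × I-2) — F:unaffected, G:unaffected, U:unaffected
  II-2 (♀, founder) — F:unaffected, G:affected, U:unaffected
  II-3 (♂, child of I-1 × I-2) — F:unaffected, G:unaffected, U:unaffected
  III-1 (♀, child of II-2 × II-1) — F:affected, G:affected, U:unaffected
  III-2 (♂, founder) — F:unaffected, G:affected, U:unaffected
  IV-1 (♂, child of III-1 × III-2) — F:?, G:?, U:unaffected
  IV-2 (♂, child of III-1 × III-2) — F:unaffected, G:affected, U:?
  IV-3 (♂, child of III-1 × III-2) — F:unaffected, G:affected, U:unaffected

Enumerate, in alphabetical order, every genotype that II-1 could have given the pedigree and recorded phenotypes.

II-1 ∈ {Ff Gg UU, Ff Gg Uu}

F/I-1 un ·: FF|Ff
F/I-2 ? ·: FF|Ff|ff
F/II-1 un I-1×I-2: Ff
F/II-2 un ·: Ff
F/II-3 un I-1×I-2: FF|Ff
F/III-1 aff II-2×II-1: ff
F/III-2 un ·: FF|Ff
F/IV-1 ? III-1×III-2: Ff|ff
F/IV-2 un III-1×III-2: Ff
F/IV-3 un III-1×III-2: Ff
⇒ F over [I-1,I-2,II-1,II-2,II-3,III-1,III-2,IV-1,IV-2,IV-3]: 24 consistent
G/I-1 un ·: GG|Gg
G/I-2 un ·: GG|Gg
G/II-1 un I-1×I-2: Gg
G/II-2 aff ·: gg
G/II-3 un I-1×I-2: GG|Gg
G/III-1 aff II-2×II-1: gg
G/III-2 aff ·: gg
G/IV-1 ? III-1×III-2: gg
G/IV-2 aff III-1×III-2: gg
G/IV-3 aff III-1×III-2: gg
⇒ G over [I-1,I-2,II-1,II-2,II-3,III-1,III-2,IV-1,IV-2,IV-3]: 6 consistent
U/I-1 un ·: UU|Uu
U/I-2 un ·: UU|Uu
U/II-1 un I-1×I-2: UU|Uu
U/II-2 un ·: UU|Uu
U/II-3 un I-1×I-2: UU|Uu
U/III-1 un II-2×II-1: UU|Uu
U/III-2 un ·: UU|Uu
U/IV-1 un III-1×III-2: UU|Uu
U/IV-2 ? III-1×III-2: UU|Uu|uu
U/IV-3 un III-1×III-2: UU|Uu
⇒ U over [I-1,I-2,II-1,II-2,II-3,III-1,III-2,IV-1,IV-2,IV-3]: 614 consistent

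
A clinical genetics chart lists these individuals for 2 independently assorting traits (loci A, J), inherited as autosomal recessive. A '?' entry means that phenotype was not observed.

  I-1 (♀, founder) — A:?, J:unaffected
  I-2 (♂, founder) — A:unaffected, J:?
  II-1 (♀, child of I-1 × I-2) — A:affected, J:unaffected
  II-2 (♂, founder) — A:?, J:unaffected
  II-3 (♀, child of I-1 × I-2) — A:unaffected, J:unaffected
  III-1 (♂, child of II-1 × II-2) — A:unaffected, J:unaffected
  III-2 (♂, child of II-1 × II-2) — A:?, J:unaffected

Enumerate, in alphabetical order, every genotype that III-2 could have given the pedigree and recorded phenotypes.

III-2 ∈ {Aa JJ, Aa Jj, aa JJ, aa Jj}

A/I-1 ? ·: Aa|aa
A/I-2 un ·: Aa
A/II-1 aff I-1×I-2: aa
A/II-2 ? ·: AA|Aa
A/II-3 un I-1×I-2: AA|Aa
A/III-1 un II-1×II-2: Aa
A/III-2 ? II-1×II-2: Aa|aa
⇒ A over [I-1,I-2,II-1,II-2,II-3,III-1,III-2]: 9 consistent
J/I-1 un ·: JJ|Jj
J/I-2 ? ·: JJ|Jj|jj
J/II-1 un I-1×I-2: JJ|Jj
J/II-2 un ·: JJ|Jj
J/II-3 un I-1×I-2: JJ|Jj
J/III-1 un II-1×II-2: JJ|Jj
J/III-2 un II-1×II-2: JJ|Jj
⇒ J over [I-1,I-2,II-1,II-2,II-3,III-1,III-2]: 99 consistent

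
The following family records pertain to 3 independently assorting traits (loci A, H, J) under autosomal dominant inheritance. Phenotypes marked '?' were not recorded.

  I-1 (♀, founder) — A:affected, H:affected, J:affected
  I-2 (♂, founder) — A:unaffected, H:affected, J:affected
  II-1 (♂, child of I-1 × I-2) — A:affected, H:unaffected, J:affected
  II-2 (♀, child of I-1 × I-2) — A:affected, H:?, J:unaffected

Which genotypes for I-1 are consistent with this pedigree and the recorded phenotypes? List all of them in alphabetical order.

A/I-1 aff ·: Aa|AA
A/I-2 un ·: aa
A/II-1 aff I-1×I-2: Aa
A/II-2 aff I-1×I-2: Aa
⇒ A over [I-1,I-2,II-1,II-2]: 2 consistent
H/I-1 aff ·: Hh
H/I-2 aff ·: Hh
H/II-1 un I-1×I-2: hh
H/II-2 ? I-1×I-2: hh|Hh|HH
⇒ H over [I-1,I-2,II-1,II-2]: 3 consistent
J/I-1 aff ·: Jj
J/I-2 aff ·: Jj
J/II-1 aff I-1×I-2: Jj|JJ
J/II-2 un I-1×I-2: jj
⇒ J over [I-1,I-2,II-1,II-2]: 2 consistent

I-1 ∈ {AA Hh Jj, Aa Hh Jj}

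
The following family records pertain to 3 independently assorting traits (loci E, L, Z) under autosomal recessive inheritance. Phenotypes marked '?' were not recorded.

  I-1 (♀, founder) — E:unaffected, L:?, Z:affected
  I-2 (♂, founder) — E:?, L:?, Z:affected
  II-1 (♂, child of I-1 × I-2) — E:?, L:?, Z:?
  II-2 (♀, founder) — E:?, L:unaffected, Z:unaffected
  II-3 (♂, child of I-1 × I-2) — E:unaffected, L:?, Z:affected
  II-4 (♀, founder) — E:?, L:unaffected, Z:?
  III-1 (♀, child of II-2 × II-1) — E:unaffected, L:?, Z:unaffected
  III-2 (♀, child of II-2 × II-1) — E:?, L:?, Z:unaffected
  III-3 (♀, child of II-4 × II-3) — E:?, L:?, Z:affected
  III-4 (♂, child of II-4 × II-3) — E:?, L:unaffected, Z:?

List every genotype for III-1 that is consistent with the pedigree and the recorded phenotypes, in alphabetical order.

E/I-1 un ·: EE|Ee
E/I-2 ? ·: EE|Ee|ee
E/II-1 ? I-1×I-2: EE|Ee|ee
E/II-2 ? ·: EE|Ee|ee
E/II-3 un I-1×I-2: EE|Ee
E/II-4 ? ·: EE|Ee|ee
E/III-1 un II-2×II-1: EE|Ee
E/III-2 ? II-2×II-1: EE|Ee|ee
E/III-3 ? II-4×II-3: EE|Ee|ee
E/III-4 ? II-4×II-3: EE|Ee|ee
⇒ E over [I-1,I-2,II-1,II-2,II-3,II-4,III-1,III-2,III-3,III-4]: 1806 consistent
L/I-1 ? ·: LL|Ll|ll
L/I-2 ? ·: LL|Ll|ll
L/II-1 ? I-1×I-2: LL|Ll|ll
L/II-2 un ·: LL|Ll
L/II-3 ? I-1×I-2: LL|Ll|ll
L/II-4 un ·: LL|Ll
L/III-1 ? II-2×II-1: LL|Ll|ll
L/III-2 ? II-2×II-1: LL|Ll|ll
L/III-3 ? II-4×II-3: LL|Ll|ll
L/III-4 un II-4×II-3: LL|Ll
⇒ L over [I-1,I-2,II-1,II-2,II-3,II-4,III-1,III-2,III-3,III-4]: 1722 consistent
Z/I-1 aff ·: zz
Z/I-2 aff ·: zz
Z/II-1 ? I-1×I-2: zz
Z/II-2 un ·: ZZ|Zz
Z/II-3 aff I-1×I-2: zz
Z/II-4 ? ·: Zz|zz
Z/III-1 un II-2×II-1: Zz
Z/III-2 un II-2×II-1: Zz
Z/III-3 aff II-4×II-3: zz
Z/III-4 ? II-4×II-3: Zz|zz
⇒ Z over [I-1,I-2,II-1,II-2,II-3,II-4,III-1,III-2,III-3,III-4]: 6 consistent

III-1 ∈ {EE LL Zz, EE Ll Zz, EE ll Zz, Ee LL Zz, Ee Ll Zz, Ee ll Zz}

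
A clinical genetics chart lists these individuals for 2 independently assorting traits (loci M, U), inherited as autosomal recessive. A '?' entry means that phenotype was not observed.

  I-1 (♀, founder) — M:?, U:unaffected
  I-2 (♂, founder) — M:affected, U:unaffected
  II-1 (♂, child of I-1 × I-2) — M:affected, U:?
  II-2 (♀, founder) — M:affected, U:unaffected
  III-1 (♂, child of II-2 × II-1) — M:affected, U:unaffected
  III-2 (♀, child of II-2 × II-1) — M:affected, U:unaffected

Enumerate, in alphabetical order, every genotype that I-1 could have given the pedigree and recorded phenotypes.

I-1 ∈ {Mm UU, Mm Uu, mm UU, mm Uu}

M/I-1 ? ·: Mm|mm
M/I-2 aff ·: mm
M/II-1 aff I-1×I-2: mm
M/II-2 aff ·: mm
M/III-1 aff II-2×II-1: mm
M/III-2 aff II-2×II-1: mm
⇒ M over [I-1,I-2,II-1,II-2,III-1,III-2]: 2 consistent
U/I-1 un ·: UU|Uu
U/I-2 un ·: UU|Uu
U/II-1 ? I-1×I-2: UU|Uu|uu
U/II-2 un ·: UU|Uu
U/III-1 un II-2×II-1: UU|Uu
U/III-2 un II-2×II-1: UU|Uu
⇒ U over [I-1,I-2,II-1,II-2,III-1,III-2]: 46 consistent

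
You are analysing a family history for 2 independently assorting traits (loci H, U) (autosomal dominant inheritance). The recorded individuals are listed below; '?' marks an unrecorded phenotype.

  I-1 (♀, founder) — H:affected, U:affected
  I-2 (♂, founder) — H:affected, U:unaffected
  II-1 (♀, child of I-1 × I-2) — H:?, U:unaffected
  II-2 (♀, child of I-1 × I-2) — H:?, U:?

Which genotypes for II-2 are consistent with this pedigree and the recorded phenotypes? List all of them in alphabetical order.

H/I-1 aff ·: Hh|HH
H/I-2 aff ·: Hh|HH
H/II-1 ? I-1×I-2: hh|Hh|HH
H/II-2 ? I-1×I-2: hh|Hh|HH
⇒ H over [I-1,I-2,II-1,II-2]: 18 consistent
U/I-1 aff ·: Uu
U/I-2 un ·: uu
U/II-1 un I-1×I-2: uu
U/II-2 ? I-1×I-2: uu|Uu
⇒ U over [I-1,I-2,II-1,II-2]: 2 consistent

II-2 ∈ {HH Uu, HH uu, Hh Uu, Hh uu, hh Uu, hh uu}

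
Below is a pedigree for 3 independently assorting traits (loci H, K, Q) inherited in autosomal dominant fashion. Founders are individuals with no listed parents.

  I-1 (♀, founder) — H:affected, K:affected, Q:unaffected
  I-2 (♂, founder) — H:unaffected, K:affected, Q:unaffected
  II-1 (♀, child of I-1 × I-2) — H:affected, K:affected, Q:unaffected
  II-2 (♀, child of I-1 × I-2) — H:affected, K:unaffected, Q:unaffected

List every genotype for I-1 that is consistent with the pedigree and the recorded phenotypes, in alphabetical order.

I-1 ∈ {HH Kk qq, Hh Kk qq}

H/I-1 aff ·: Hh|HH
H/I-2 un ·: hh
H/II-1 aff I-1×I-2: Hh
H/II-2 aff I-1×I-2: Hh
⇒ H over [I-1,I-2,II-1,II-2]: 2 consistent
K/I-1 aff ·: Kk
K/I-2 aff ·: Kk
K/II-1 aff I-1×I-2: Kk|KK
K/II-2 un I-1×I-2: kk
⇒ K over [I-1,I-2,II-1,II-2]: 2 consistent
Q/I-1 un ·: qq
Q/I-2 un ·: qq
Q/II-1 un I-1×I-2: qq
Q/II-2 un I-1×I-2: qq
⇒ Q over [I-1,I-2,II-1,II-2]: 1 consistent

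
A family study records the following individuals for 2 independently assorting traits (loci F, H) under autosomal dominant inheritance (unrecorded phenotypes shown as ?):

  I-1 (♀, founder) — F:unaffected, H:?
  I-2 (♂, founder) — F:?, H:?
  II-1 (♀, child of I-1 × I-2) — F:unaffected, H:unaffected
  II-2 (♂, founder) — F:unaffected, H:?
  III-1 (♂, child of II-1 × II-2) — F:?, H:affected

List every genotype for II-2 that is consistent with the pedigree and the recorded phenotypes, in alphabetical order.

II-2 ∈ {ff HH, ff Hh}

F/I-1 un ·: ff
F/I-2 ? ·: ff|Ff
F/II-1 un I-1×I-2: ff
F/II-2 un ·: ff
F/III-1 ? II-1×II-2: ff
⇒ F over [I-1,I-2,II-1,II-2,III-1]: 2 consistent
H/I-1 ? ·: hh|Hh
H/I-2 ? ·: hh|Hh
H/II-1 un I-1×I-2: hh
H/II-2 ? ·: Hh|HH
H/III-1 aff II-1×II-2: Hh
⇒ H over [I-1,I-2,II-1,II-2,III-1]: 8 consistent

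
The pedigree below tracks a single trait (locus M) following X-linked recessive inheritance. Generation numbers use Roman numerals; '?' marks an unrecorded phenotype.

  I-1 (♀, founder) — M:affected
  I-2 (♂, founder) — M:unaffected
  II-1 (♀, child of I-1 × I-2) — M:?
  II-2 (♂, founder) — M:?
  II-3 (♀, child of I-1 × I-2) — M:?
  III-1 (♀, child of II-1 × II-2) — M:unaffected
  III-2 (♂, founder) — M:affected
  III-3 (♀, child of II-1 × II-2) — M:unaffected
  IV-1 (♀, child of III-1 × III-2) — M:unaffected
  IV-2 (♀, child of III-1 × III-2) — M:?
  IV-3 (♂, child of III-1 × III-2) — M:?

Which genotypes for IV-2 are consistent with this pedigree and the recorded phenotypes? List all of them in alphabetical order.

M/I-1 aff ·: X^mX^m
M/I-2 un ·: X^MY
M/II-1 ? I-1×I-2: X^MX^m
M/II-2 ? ·: X^MY|X^mY
M/II-3 ? I-1×I-2: X^MX^m
M/III-1 un II-1×II-2: X^MX^M|X^MX^m
M/III-2 aff ·: X^mY
M/III-3 un II-1×II-2: X^MX^M|X^MX^m
M/IV-1 un III-1×III-2: X^MX^m
M/IV-2 ? III-1×III-2: X^MX^m|X^mX^m
M/IV-3 ? III-1×III-2: X^MY|X^mY
⇒ M over [I-1,I-2,II-1,II-2,II-3,III-1,III-2,III-3,IV-1,IV-2,IV-3]: 14 consistent

IV-2 ∈ {X^MX^m, X^mX^m}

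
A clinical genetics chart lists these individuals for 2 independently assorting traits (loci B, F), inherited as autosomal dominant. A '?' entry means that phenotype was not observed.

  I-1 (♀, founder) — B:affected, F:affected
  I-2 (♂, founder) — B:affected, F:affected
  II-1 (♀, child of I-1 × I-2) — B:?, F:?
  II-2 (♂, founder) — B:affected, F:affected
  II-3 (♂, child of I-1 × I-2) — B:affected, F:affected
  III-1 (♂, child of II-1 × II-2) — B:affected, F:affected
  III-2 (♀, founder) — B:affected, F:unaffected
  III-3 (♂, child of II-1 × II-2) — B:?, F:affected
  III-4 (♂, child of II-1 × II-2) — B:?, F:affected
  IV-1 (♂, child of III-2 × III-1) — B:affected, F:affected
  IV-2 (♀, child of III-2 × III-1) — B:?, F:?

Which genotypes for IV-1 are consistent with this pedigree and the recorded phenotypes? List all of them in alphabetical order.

B/I-1 aff ·: Bb|BB
B/I-2 aff ·: Bb|BB
B/II-1 ? I-1×I-2: bb|Bb|BB
B/II-2 aff ·: Bb|BB
B/II-3 aff I-1×I-2: Bb|BB
B/III-1 aff II-1×II-2: Bb|BB
B/III-2 aff ·: Bb|BB
B/III-3 ? II-1×II-2: bb|Bb|BB
B/III-4 ? II-1×II-2: bb|Bb|BB
B/IV-1 aff III-2×III-1: Bb|BB
B/IV-2 ? III-2×III-1: bb|Bb|BB
⇒ B over [I-1,I-2,II-1,II-2,II-3,III-1,III-2,III-3,III-4,IV-1,IV-2]: 1725 consistent
F/I-1 aff ·: Ff|FF
F/I-2 aff ·: Ff|FF
F/II-1 ? I-1×I-2: ff|Ff|FF
F/II-2 aff ·: Ff|FF
F/II-3 aff I-1×I-2: Ff|FF
F/III-1 aff II-1×II-2: Ff|FF
F/III-2 un ·: ff
F/III-3 aff II-1×II-2: Ff|FF
F/III-4 aff II-1×II-2: Ff|FF
F/IV-1 aff III-2×III-1: Ff
F/IV-2 ? III-2×III-1: ff|Ff
⇒ F over [I-1,I-2,II-1,II-2,II-3,III-1,III-2,III-3,III-4,IV-1,IV-2]: 243 consistent

IV-1 ∈ {BB Ff, Bb Ff}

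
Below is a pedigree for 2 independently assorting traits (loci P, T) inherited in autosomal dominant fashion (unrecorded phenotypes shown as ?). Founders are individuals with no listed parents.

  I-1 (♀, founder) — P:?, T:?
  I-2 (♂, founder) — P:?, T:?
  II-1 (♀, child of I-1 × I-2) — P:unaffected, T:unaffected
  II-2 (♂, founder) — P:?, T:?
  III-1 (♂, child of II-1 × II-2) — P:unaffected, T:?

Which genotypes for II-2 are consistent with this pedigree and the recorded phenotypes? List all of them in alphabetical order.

II-2 ∈ {Pp TT, Pp Tt, Pp tt, pp TT, pp Tt, pp tt}

P/I-1 ? ·: pp|Pp
P/I-2 ? ·: pp|Pp
P/II-1 un I-1×I-2: pp
P/II-2 ? ·: pp|Pp
P/III-1 un II-1×II-2: pp
⇒ P over [I-1,I-2,II-1,II-2,III-1]: 8 consistent
T/I-1 ? ·: tt|Tt
T/I-2 ? ·: tt|Tt
T/II-1 un I-1×I-2: tt
T/II-2 ? ·: tt|Tt|TT
T/III-1 ? II-1×II-2: tt|Tt
⇒ T over [I-1,I-2,II-1,II-2,III-1]: 16 consistent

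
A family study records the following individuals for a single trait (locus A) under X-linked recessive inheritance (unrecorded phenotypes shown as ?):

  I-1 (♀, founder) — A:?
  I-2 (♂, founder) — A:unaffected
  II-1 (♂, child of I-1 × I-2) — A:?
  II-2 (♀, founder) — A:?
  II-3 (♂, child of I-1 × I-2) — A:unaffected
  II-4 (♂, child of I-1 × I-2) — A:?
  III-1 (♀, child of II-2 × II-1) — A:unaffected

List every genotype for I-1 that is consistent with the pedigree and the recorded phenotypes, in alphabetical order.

A/I-1 ? ·: X^AX^A|X^AX^a
A/I-2 un ·: X^AY
A/II-1 ? I-1×I-2: X^AY|X^aY
A/II-2 ? ·: X^AX^A|X^AX^a|X^aX^a
A/II-3 un I-1×I-2: X^AY
A/II-4 ? I-1×I-2: X^AY|X^aY
A/III-1 un II-2×II-1: X^AX^A|X^AX^a
⇒ A over [I-1,I-2,II-1,II-2,II-3,II-4,III-1]: 16 consistent

I-1 ∈ {X^AX^A, X^AX^a}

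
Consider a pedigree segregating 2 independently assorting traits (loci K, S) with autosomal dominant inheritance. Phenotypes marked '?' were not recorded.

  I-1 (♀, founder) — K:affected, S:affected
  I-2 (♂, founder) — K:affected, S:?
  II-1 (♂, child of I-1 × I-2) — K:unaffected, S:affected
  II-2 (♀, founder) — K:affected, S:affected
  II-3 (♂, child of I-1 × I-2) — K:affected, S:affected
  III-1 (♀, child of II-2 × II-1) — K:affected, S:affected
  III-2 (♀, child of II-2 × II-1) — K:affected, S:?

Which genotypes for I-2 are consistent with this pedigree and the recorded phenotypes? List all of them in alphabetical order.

I-2 ∈ {Kk SS, Kk Ss, Kk ss}

K/I-1 aff ·: Kk
K/I-2 aff ·: Kk
K/II-1 un I-1×I-2: kk
K/II-2 aff ·: Kk|KK
K/II-3 aff I-1×I-2: Kk|KK
K/III-1 aff II-2×II-1: Kk
K/III-2 aff II-2×II-1: Kk
⇒ K over [I-1,I-2,II-1,II-2,II-3,III-1,III-2]: 4 consistent
S/I-1 aff ·: Ss|SS
S/I-2 ? ·: ss|Ss|SS
S/II-1 aff I-1×I-2: Ss|SS
S/II-2 aff ·: Ss|SS
S/II-3 aff I-1×I-2: Ss|SS
S/III-1 aff II-2×II-1: Ss|SS
S/III-2 ? II-2×II-1: ss|Ss|SS
⇒ S over [I-1,I-2,II-1,II-2,II-3,III-1,III-2]: 115 consistent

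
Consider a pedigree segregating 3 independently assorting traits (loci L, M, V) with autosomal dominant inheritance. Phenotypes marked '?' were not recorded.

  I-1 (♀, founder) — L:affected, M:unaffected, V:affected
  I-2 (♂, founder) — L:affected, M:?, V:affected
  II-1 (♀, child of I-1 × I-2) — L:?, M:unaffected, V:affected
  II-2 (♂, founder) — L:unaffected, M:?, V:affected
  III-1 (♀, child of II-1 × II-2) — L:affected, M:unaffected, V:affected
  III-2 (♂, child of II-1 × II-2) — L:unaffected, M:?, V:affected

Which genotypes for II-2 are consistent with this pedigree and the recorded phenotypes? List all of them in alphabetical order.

II-2 ∈ {ll Mm VV, ll Mm Vv, ll mm VV, ll mm Vv}

L/I-1 aff ·: Ll|LL
L/I-2 aff ·: Ll|LL
L/II-1 ? I-1×I-2: Ll
L/II-2 un ·: ll
L/III-1 aff II-1×II-2: Ll
L/III-2 un II-1×II-2: ll
⇒ L over [I-1,I-2,II-1,II-2,III-1,III-2]: 3 consistent
M/I-1 un ·: mm
M/I-2 ? ·: mm|Mm
M/II-1 un I-1×I-2: mm
M/II-2 ? ·: mm|Mm
M/III-1 un II-1×II-2: mm
M/III-2 ? II-1×II-2: mm|Mm
⇒ M over [I-1,I-2,II-1,II-2,III-1,III-2]: 6 consistent
V/I-1 aff ·: Vv|VV
V/I-2 aff ·: Vv|VV
V/II-1 aff I-1×I-2: Vv|VV
V/II-2 aff ·: Vv|VV
V/III-1 aff II-1×II-2: Vv|VV
V/III-2 aff II-1×II-2: Vv|VV
⇒ V over [I-1,I-2,II-1,II-2,III-1,III-2]: 44 consistent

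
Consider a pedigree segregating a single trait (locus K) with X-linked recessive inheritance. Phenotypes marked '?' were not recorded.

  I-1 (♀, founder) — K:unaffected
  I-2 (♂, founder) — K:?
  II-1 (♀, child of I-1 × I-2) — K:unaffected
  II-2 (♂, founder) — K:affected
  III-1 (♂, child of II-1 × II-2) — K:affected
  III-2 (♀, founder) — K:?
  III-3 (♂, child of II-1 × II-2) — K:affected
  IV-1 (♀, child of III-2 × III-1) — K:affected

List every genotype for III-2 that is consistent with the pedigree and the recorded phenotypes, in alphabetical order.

K/I-1 un ·: X^KX^K|X^KX^k
K/I-2 ? ·: X^KY|X^kY
K/II-1 un I-1×I-2: X^KX^k
K/II-2 aff ·: X^kY
K/III-1 aff II-1×II-2: X^kY
K/III-2 ? ·: X^KX^k|X^kX^k
K/III-3 aff II-1×II-2: X^kY
K/IV-1 aff III-2×III-1: X^kX^k
⇒ K over [I-1,I-2,II-1,II-2,III-1,III-2,III-3,IV-1]: 6 consistent

III-2 ∈ {X^KX^k, X^kX^k}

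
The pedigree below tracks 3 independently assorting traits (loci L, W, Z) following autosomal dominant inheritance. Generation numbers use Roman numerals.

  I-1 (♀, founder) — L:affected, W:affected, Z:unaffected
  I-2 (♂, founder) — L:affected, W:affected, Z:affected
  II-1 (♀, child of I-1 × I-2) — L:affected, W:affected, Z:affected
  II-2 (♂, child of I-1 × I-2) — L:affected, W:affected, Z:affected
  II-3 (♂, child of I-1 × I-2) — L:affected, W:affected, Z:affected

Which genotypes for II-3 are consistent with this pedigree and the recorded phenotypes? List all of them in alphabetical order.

L/I-1 aff ·: Ll|LL
L/I-2 aff ·: Ll|LL
L/II-1 aff I-1×I-2: Ll|LL
L/II-2 aff I-1×I-2: Ll|LL
L/II-3 aff I-1×I-2: Ll|LL
⇒ L over [I-1,I-2,II-1,II-2,II-3]: 25 consistent
W/I-1 aff ·: Ww|WW
W/I-2 aff ·: Ww|WW
W/II-1 aff I-1×I-2: Ww|WW
W/II-2 aff I-1×I-2: Ww|WW
W/II-3 aff I-1×I-2: Ww|WW
⇒ W over [I-1,I-2,II-1,II-2,II-3]: 25 consistent
Z/I-1 un ·: zz
Z/I-2 aff ·: Zz|ZZ
Z/II-1 aff I-1×I-2: Zz
Z/II-2 aff I-1×I-2: Zz
Z/II-3 aff I-1×I-2: Zz
⇒ Z over [I-1,I-2,II-1,II-2,II-3]: 2 consistent

II-3 ∈ {LL WW Zz, LL Ww Zz, Ll WW Zz, Ll Ww Zz}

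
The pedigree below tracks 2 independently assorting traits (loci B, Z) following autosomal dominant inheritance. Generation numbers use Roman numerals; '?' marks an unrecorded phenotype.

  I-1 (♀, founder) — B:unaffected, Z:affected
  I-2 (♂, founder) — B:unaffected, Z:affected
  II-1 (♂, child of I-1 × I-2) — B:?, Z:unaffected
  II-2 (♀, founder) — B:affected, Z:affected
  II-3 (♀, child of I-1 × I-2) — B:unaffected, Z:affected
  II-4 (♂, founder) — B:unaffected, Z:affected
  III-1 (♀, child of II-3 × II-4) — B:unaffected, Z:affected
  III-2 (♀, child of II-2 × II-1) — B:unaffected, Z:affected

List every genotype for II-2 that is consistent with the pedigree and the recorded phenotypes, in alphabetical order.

B/I-1 un ·: bb
B/I-2 un ·: bb
B/II-1 ? I-1×I-2: bb
B/II-2 aff ·: Bb
B/II-3 un I-1×I-2: bb
B/II-4 un ·: bb
B/III-1 un II-3×II-4: bb
B/III-2 un II-2×II-1: bb
⇒ B over [I-1,I-2,II-1,II-2,II-3,II-4,III-1,III-2]: 1 consistent
Z/I-1 aff ·: Zz
Z/I-2 aff ·: Zz
Z/II-1 un I-1×I-2: zz
Z/II-2 aff ·: Zz|ZZ
Z/II-3 aff I-1×I-2: Zz|ZZ
Z/II-4 aff ·: Zz|ZZ
Z/III-1 aff II-3×II-4: Zz|ZZ
Z/III-2 aff II-2×II-1: Zz
⇒ Z over [I-1,I-2,II-1,II-2,II-3,II-4,III-1,III-2]: 14 consistent

II-2 ∈ {Bb ZZ, Bb Zz}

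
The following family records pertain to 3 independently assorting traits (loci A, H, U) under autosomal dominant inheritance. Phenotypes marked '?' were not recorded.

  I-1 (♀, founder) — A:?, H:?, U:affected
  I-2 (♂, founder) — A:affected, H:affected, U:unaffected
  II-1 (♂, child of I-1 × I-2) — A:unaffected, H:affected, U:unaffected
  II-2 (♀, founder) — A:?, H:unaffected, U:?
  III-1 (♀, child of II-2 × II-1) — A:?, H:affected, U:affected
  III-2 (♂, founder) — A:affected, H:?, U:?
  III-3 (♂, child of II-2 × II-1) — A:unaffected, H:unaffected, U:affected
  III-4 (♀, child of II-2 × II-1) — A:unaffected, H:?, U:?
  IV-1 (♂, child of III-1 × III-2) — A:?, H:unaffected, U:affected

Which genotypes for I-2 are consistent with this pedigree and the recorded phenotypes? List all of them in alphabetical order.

A/I-1 ? ·: aa|Aa
A/I-2 aff ·: Aa
A/II-1 un I-1×I-2: aa
A/II-2 ? ·: aa|Aa
A/III-1 ? II-2×II-1: aa|Aa
A/III-2 aff ·: Aa|AA
A/III-3 un II-2×II-1: aa
A/III-4 un II-2×II-1: aa
A/IV-1 ? III-1×III-2: aa|Aa|AA
⇒ A over [I-1,I-2,II-1,II-2,III-1,III-2,III-3,III-4,IV-1]: 22 consistent
H/I-1 ? ·: hh|Hh|HH
H/I-2 aff ·: Hh|HH
H/II-1 aff I-1×I-2: Hh
H/II-2 un ·: hh
H/III-1 aff II-2×II-1: Hh
H/III-2 ? ·: hh|Hh
H/III-3 un II-2×II-1: hh
H/III-4 ? II-2×II-1: hh|Hh
H/IV-1 un III-1×III-2: hh
⇒ H over [I-1,I-2,II-1,II-2,III-1,III-2,III-3,III-4,IV-1]: 20 consistent
U/I-1 aff ·: Uu
U/I-2 un ·: uu
U/II-1 un I-1×I-2: uu
U/II-2 ? ·: Uu|UU
U/III-1 aff II-2×II-1: Uu
U/III-2 ? ·: uu|Uu|UU
U/III-3 aff II-2×II-1: Uu
U/III-4 ? II-2×II-1: uu|Uu
U/IV-1 aff III-1×III-2: Uu|UU
⇒ U over [I-1,I-2,II-1,II-2,III-1,III-2,III-3,III-4,IV-1]: 15 consistent

I-2 ∈ {Aa HH uu, Aa Hh uu}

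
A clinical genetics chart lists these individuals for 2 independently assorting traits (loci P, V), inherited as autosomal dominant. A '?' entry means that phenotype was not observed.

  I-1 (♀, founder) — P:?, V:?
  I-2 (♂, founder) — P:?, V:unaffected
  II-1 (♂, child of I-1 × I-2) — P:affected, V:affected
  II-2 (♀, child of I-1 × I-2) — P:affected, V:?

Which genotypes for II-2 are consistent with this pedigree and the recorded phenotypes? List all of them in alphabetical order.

II-2 ∈ {PP Vv, PP vv, Pp Vv, Pp vv}

P/I-1 ? ·: pp|Pp|PP
P/I-2 ? ·: pp|Pp|PP
P/II-1 aff I-1×I-2: Pp|PP
P/II-2 aff I-1×I-2: Pp|PP
⇒ P over [I-1,I-2,II-1,II-2]: 17 consistent
V/I-1 ? ·: Vv|VV
V/I-2 un ·: vv
V/II-1 aff I-1×I-2: Vv
V/II-2 ? I-1×I-2: vv|Vv
⇒ V over [I-1,I-2,II-1,II-2]: 3 consistent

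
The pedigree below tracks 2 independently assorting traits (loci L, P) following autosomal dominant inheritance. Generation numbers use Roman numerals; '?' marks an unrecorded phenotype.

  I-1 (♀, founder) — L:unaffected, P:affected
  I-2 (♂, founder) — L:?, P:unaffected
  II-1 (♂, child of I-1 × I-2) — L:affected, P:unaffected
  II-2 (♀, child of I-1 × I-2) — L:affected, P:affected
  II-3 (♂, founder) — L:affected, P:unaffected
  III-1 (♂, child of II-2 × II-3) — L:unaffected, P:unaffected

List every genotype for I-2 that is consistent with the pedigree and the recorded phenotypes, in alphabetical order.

L/I-1 un ·: ll
L/I-2 ? ·: Ll|LL
L/II-1 aff I-1×I-2: Ll
L/II-2 aff I-1×I-2: Ll
L/II-3 aff ·: Ll
L/III-1 un II-2×II-3: ll
⇒ L over [I-1,I-2,II-1,II-2,II-3,III-1]: 2 consistent
P/I-1 aff ·: Pp
P/I-2 un ·: pp
P/II-1 un I-1×I-2: pp
P/II-2 aff I-1×I-2: Pp
P/II-3 un ·: pp
P/III-1 un II-2×II-3: pp
⇒ P over [I-1,I-2,II-1,II-2,II-3,III-1]: 1 consistent

I-2 ∈ {LL pp, Ll pp}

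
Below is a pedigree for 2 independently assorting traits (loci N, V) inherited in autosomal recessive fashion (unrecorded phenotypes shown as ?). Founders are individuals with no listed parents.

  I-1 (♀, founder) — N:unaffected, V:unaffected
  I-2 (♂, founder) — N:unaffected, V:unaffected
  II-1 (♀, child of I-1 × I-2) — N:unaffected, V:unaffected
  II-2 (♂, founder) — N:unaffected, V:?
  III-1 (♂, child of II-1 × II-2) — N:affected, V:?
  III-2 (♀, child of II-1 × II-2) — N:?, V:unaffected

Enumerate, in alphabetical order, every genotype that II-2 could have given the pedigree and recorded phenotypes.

N/I-1 un ·: NN|Nn
N/I-2 un ·: NN|Nn
N/II-1 un I-1×I-2: Nn
N/II-2 un ·: Nn
N/III-1 aff II-1×II-2: nn
N/III-2 ? II-1×II-2: NN|Nn|nn
⇒ N over [I-1,I-2,II-1,II-2,III-1,III-2]: 9 consistent
V/I-1 un ·: VV|Vv
V/I-2 un ·: VV|Vv
V/II-1 un I-1×I-2: VV|Vv
V/II-2 ? ·: VV|Vv|vv
V/III-1 ? II-1×II-2: VV|Vv|vv
V/III-2 un II-1×II-2: VV|Vv
⇒ V over [I-1,I-2,II-1,II-2,III-1,III-2]: 60 consistent

II-2 ∈ {Nn VV, Nn Vv, Nn vv}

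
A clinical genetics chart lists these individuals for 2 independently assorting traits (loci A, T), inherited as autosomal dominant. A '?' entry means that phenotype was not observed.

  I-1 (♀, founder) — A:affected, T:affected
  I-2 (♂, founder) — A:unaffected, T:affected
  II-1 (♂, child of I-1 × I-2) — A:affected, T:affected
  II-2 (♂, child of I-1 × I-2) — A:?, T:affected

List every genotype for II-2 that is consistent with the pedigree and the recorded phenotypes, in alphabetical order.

II-2 ∈ {Aa TT, Aa Tt, aa TT, aa Tt}

A/I-1 aff ·: Aa|AA
A/I-2 un ·: aa
A/II-1 aff I-1×I-2: Aa
A/II-2 ? I-1×I-2: aa|Aa
⇒ A over [I-1,I-2,II-1,II-2]: 3 consistent
T/I-1 aff ·: Tt|TT
T/I-2 aff ·: Tt|TT
T/II-1 aff I-1×I-2: Tt|TT
T/II-2 aff I-1×I-2: Tt|TT
⇒ T over [I-1,I-2,II-1,II-2]: 13 consistent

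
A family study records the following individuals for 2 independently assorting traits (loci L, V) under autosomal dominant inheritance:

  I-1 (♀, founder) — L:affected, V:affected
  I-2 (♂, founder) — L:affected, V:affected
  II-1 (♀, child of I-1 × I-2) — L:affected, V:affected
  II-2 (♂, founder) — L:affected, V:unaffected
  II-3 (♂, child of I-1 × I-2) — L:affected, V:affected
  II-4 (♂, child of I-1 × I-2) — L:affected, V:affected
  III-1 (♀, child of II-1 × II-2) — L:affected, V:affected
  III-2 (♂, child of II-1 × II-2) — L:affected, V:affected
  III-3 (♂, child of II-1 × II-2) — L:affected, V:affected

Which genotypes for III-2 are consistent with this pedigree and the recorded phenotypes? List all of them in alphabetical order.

L/I-1 aff ·: Ll|LL
L/I-2 aff ·: Ll|LL
L/II-1 aff I-1×I-2: Ll|LL
L/II-2 aff ·: Ll|LL
L/II-3 aff I-1×I-2: Ll|LL
L/II-4 aff I-1×I-2: Ll|LL
L/III-1 aff II-1×II-2: Ll|LL
L/III-2 aff II-1×II-2: Ll|LL
L/III-3 aff II-1×II-2: Ll|LL
⇒ L over [I-1,I-2,II-1,II-2,II-3,II-4,III-1,III-2,III-3]: 309 consistent
V/I-1 aff ·: Vv|VV
V/I-2 aff ·: Vv|VV
V/II-1 aff I-1×I-2: Vv|VV
V/II-2 un ·: vv
V/II-3 aff I-1×I-2: Vv|VV
V/II-4 aff I-1×I-2: Vv|VV
V/III-1 aff II-1×II-2: Vv
V/III-2 aff II-1×II-2: Vv
V/III-3 aff II-1×II-2: Vv
⇒ V over [I-1,I-2,II-1,II-2,II-3,II-4,III-1,III-2,III-3]: 25 consistent

III-2 ∈ {LL Vv, Ll Vv}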